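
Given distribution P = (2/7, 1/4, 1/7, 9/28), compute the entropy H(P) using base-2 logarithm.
1.9438 bits

Shannon entropy is H(X) = -Σ p(x) log p(x).

For P = (2/7, 1/4, 1/7, 9/28):
H = -2/7 × log_2(2/7) -1/4 × log_2(1/4) -1/7 × log_2(1/7) -9/28 × log_2(9/28)
H = 1.9438 bits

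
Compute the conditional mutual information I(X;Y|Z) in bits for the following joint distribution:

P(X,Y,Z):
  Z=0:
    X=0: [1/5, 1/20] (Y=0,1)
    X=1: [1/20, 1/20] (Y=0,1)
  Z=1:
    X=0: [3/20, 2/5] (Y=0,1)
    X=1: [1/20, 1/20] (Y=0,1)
0.0355 bits

Conditional mutual information: I(X;Y|Z) = H(X|Z) + H(Y|Z) - H(X,Y|Z)

H(Z) = 0.9341
H(X,Z) = 1.6388 → H(X|Z) = 0.7047
H(Y,Z) = 1.8150 → H(Y|Z) = 0.8809
H(X,Y,Z) = 2.4842 → H(X,Y|Z) = 1.5501

I(X;Y|Z) = 0.7047 + 0.8809 - 1.5501 = 0.0355 bits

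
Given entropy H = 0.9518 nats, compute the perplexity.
2.5904

Perplexity is e^H (or exp(H) for natural log).

H = 0.9518 nats
Perplexity = e^0.9518 = 2.5904

Interpretation: The model's uncertainty is equivalent to choosing uniformly among 2.6 options.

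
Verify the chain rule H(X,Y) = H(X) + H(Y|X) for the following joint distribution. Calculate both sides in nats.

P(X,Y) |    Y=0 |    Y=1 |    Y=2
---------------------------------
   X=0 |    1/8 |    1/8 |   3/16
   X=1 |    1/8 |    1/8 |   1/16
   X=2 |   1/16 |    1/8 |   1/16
H(X,Y) = 2.1334, H(X) = 1.0717, H(Y|X) = 1.0617 (all in nats)

Chain rule: H(X,Y) = H(X) + H(Y|X)

Left side — joint entropy directly:
H(X,Y) = -Σ p(x,y) log p(x,y) = 2.1334 nats

Right side — compute H(Y|X) from the conditional distributions:
P(X) = (7/16, 5/16, 1/4), so H(X) = 1.0717 nats
H(Y|X) = Σ_x P(X=x) · H(Y|X=x):
  P(Y|X=0) = (2/7, 2/7, 3/7), H(Y|X=0) = 1.0790, weight P(X=0) = 7/16
  P(Y|X=1) = (2/5, 2/5, 1/5), H(Y|X=1) = 1.0549, weight P(X=1) = 5/16
  P(Y|X=2) = (1/4, 1/2, 1/4), H(Y|X=2) = 1.0397, weight P(X=2) = 1/4
H(Y|X) = 1.0617 nats

H(X) + H(Y|X) = 1.0717 + 1.0617 = 2.1334 nats

Both sides equal 2.1334 nats. ✓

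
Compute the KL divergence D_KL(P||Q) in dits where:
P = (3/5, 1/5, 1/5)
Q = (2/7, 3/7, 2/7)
0.0962 dits

KL divergence: D_KL(P||Q) = Σ p(x) log(p(x)/q(x))

Computing term by term:
  x=0: 3/5 × log_10[(3/5)/(2/7)] = 3/5 × 0.3222 = 0.1933
  x=1: 1/5 × log_10[(1/5)/(3/7)] = 1/5 × -0.3310 = -0.0662
  x=2: 1/5 × log_10[(1/5)/(2/7)] = 1/5 × -0.1549 = -0.0310

D_KL(P||Q) = 0.0962 dits

Note: KL divergence is always non-negative and equals 0 iff P = Q.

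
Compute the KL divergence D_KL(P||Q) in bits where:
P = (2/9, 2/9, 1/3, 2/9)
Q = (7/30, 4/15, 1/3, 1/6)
0.0181 bits

KL divergence: D_KL(P||Q) = Σ p(x) log(p(x)/q(x))

Computing term by term:
  x=0: 2/9 × log_2[(2/9)/(7/30)] = 2/9 × -0.0704 = -0.0156
  x=1: 2/9 × log_2[(2/9)/(4/15)] = 2/9 × -0.2630 = -0.0585
  x=2: 1/3 × log_2[(1/3)/(1/3)] = 1/3 × 0.0000 = 0.0000
  x=3: 2/9 × log_2[(2/9)/(1/6)] = 2/9 × 0.4150 = 0.0922

D_KL(P||Q) = 0.0181 bits

Note: KL divergence is always non-negative and equals 0 iff P = Q.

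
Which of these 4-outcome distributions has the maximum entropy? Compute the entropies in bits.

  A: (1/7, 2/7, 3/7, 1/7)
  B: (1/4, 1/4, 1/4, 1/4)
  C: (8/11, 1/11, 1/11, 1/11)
B

For a discrete distribution over n outcomes, entropy is maximized by the uniform distribution.

Computing entropies:
H(A) = 1.8424 bits
H(B) = 2.0000 bits
H(C) = 1.2776 bits

The uniform distribution (where all probabilities equal 1/4) achieves the maximum entropy of log_2(4) = 2.0000 bits.

Distribution B has the highest entropy.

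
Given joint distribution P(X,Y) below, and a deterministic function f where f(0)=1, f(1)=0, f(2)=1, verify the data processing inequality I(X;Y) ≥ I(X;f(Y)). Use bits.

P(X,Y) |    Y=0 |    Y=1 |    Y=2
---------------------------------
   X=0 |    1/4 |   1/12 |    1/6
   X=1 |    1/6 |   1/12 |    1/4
I(X;Y) = 0.0242, I(X;f(Y)) = 0.0000, inequality holds: 0.0242 ≥ 0.0000

Data Processing Inequality: For any Markov chain X → Y → Z, we have I(X;Y) ≥ I(X;Z).

Here Z = f(Y) is a deterministic function of Y, forming X → Y → Z.

Original I(X;Y) = 0.0242 bits

After applying f:
P(X,Z) where Z=f(Y):
- P(X,Z=0) = P(X,Y=1)
- P(X,Z=1) = P(X,Y=0) + P(X,Y=2)

I(X;Z) = I(X;f(Y)) = 0.0000 bits

Verification: 0.0242 ≥ 0.0000 ✓

Information cannot be created by processing; the function f can only lose information about X.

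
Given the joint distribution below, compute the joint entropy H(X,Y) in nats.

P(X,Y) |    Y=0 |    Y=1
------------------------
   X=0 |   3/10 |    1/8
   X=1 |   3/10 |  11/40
1.3373 nats

Joint entropy is H(X,Y) = -Σ_{x,y} p(x,y) log p(x,y).

Summing over all non-zero entries:
H(X,Y) = -[3/10·log_e(3/10) + 1/8·log_e(1/8) + 3/10·log_e(3/10) + 11/40·log_e(11/40)]
H(X,Y) = 1.3373 nats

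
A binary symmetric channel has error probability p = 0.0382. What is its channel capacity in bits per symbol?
0.7660 bits

For a binary symmetric channel (BSC) with error probability p:
Capacity C = 1 - H(p) bits per symbol

where H(p) = -p log₂(p) - (1-p) log₂(1-p) is the binary entropy function.

H(0.0382) = 0.2340 bits
C = 1 - 0.2340 = 0.7660 bits per symbol

This means we can reliably transmit up to 0.7660 bits of information per channel use.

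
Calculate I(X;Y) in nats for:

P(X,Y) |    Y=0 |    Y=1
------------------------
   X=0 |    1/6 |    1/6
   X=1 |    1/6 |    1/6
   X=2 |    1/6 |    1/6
0.0000 nats

Mutual information: I(X;Y) = H(X) + H(Y) - H(X,Y)

Marginals:
P(X) = (1/3, 1/3, 1/3), H(X) = 1.0986 nats
P(Y) = (1/2, 1/2), H(Y) = 0.6931 nats

Joint entropy: H(X,Y) = 1.7918 nats

I(X;Y) = 1.0986 + 0.6931 - 1.7918 = 0.0000 nats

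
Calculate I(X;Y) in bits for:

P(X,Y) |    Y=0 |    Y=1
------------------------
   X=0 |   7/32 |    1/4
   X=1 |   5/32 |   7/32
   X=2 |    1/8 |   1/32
0.0525 bits

Mutual information: I(X;Y) = H(X) + H(Y) - H(X,Y)

Marginals:
P(X) = (15/32, 3/8, 5/32), H(X) = 1.4615 bits
P(Y) = (1/2, 1/2), H(Y) = 1.0000 bits

Joint entropy: H(X,Y) = 2.4090 bits

I(X;Y) = 1.4615 + 1.0000 - 2.4090 = 0.0525 bits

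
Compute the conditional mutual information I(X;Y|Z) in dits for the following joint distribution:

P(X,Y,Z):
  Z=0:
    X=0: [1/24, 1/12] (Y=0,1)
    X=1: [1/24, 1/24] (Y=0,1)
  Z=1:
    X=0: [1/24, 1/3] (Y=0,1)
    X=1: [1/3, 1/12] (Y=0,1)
0.0917 dits

Conditional mutual information: I(X;Y|Z) = H(X|Z) + H(Y|Z) - H(X,Y|Z)

H(Z) = 0.2222
H(X,Z) = 0.5210 → H(X|Z) = 0.2987
H(Y,Z) = 0.5210 → H(Y|Z) = 0.2987
H(X,Y,Z) = 0.7280 → H(X,Y|Z) = 0.5057

I(X;Y|Z) = 0.2987 + 0.2987 - 0.5057 = 0.0917 dits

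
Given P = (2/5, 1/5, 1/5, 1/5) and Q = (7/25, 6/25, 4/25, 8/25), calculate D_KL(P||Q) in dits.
0.0247 dits

KL divergence: D_KL(P||Q) = Σ p(x) log(p(x)/q(x))

Computing term by term:
  x=0: 2/5 × log_10[(2/5)/(7/25)] = 2/5 × 0.1549 = 0.0620
  x=1: 1/5 × log_10[(1/5)/(6/25)] = 1/5 × -0.0792 = -0.0158
  x=2: 1/5 × log_10[(1/5)/(4/25)] = 1/5 × 0.0969 = 0.0194
  x=3: 1/5 × log_10[(1/5)/(8/25)] = 1/5 × -0.2041 = -0.0408

D_KL(P||Q) = 0.0247 dits

Note: KL divergence is always non-negative and equals 0 iff P = Q.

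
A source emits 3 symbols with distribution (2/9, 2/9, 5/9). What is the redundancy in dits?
0.0450 dits

Redundancy measures how far a source is from maximum entropy:
R = H_max - H(X)

Maximum entropy for 3 symbols: H_max = log_10(3) = 0.4771 dits
Actual entropy: H(X) = 0.4321 dits
Redundancy: R = 0.4771 - 0.4321 = 0.0450 dits

This redundancy represents potential for compression: the source could be compressed by 0.0450 dits per symbol.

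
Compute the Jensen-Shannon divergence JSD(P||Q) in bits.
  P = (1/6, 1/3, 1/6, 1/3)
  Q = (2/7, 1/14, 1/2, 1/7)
0.1689 bits

Jensen-Shannon divergence is:
JSD(P||Q) = 0.5 × D_KL(P||M) + 0.5 × D_KL(Q||M)
where M = 0.5 × (P + Q) is the mixture distribution.

M = 0.5 × (1/6, 1/3, 1/6, 1/3) + 0.5 × (2/7, 1/14, 1/2, 1/7) = (0.22619, 0.202381, 1/3, 5/21)

D_KL(P||M) = 0.1617 bits
D_KL(Q||M) = 0.1762 bits

JSD(P||Q) = 0.5 × 0.1617 + 0.5 × 0.1762 = 0.1689 bits

Unlike KL divergence, JSD is symmetric and bounded: 0 ≤ JSD ≤ log(2).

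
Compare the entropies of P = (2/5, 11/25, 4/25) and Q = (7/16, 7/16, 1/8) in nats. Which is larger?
P

Computing entropies in nats:
H(P) = 1.0210
H(Q) = 0.9833

Distribution P has higher entropy.

Intuition: The distribution closer to uniform (more spread out) has higher entropy.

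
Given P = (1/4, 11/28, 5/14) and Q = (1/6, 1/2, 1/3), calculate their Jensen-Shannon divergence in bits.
0.0110 bits

Jensen-Shannon divergence is:
JSD(P||Q) = 0.5 × D_KL(P||M) + 0.5 × D_KL(Q||M)
where M = 0.5 × (P + Q) is the mixture distribution.

M = 0.5 × (1/4, 11/28, 5/14) + 0.5 × (1/6, 1/2, 1/3) = (5/24, 0.446429, 0.345238)

D_KL(P||M) = 0.0108 bits
D_KL(Q||M) = 0.0112 bits

JSD(P||Q) = 0.5 × 0.0108 + 0.5 × 0.0112 = 0.0110 bits

Unlike KL divergence, JSD is symmetric and bounded: 0 ≤ JSD ≤ log(2).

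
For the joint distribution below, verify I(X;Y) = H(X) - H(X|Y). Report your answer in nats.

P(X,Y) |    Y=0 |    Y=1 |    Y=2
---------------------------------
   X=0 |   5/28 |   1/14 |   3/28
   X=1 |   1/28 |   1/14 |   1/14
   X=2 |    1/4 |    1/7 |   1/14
I(X;Y) = 0.0478 nats

Mutual information has multiple equivalent forms:
- I(X;Y) = H(X) - H(X|Y)
- I(X;Y) = H(Y) - H(Y|X)
- I(X;Y) = H(X) + H(Y) - H(X,Y)

Computing all quantities:
H(X) = 1.0316, H(Y) = 1.0607, H(X,Y) = 2.0445
H(X|Y) = 0.9838, H(Y|X) = 1.0130

Verification:
H(X) - H(X|Y) = 1.0316 - 0.9838 = 0.0478
H(Y) - H(Y|X) = 1.0607 - 1.0130 = 0.0478
H(X) + H(Y) - H(X,Y) = 1.0316 + 1.0607 - 2.0445 = 0.0478

All forms give I(X;Y) = 0.0478 nats. ✓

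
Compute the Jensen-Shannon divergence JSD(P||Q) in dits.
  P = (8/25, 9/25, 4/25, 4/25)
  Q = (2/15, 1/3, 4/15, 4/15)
0.0146 dits

Jensen-Shannon divergence is:
JSD(P||Q) = 0.5 × D_KL(P||M) + 0.5 × D_KL(Q||M)
where M = 0.5 × (P + Q) is the mixture distribution.

M = 0.5 × (8/25, 9/25, 4/25, 4/25) + 0.5 × (2/15, 1/3, 4/15, 4/15) = (0.226667, 0.346667, 0.213333, 0.213333)

D_KL(P||M) = 0.0138 dits
D_KL(Q||M) = 0.0153 dits

JSD(P||Q) = 0.5 × 0.0138 + 0.5 × 0.0153 = 0.0146 dits

Unlike KL divergence, JSD is symmetric and bounded: 0 ≤ JSD ≤ log(2).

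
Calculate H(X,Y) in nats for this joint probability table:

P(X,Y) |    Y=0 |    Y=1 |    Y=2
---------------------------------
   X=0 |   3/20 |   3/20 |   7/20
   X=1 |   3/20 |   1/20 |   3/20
1.6555 nats

Joint entropy is H(X,Y) = -Σ_{x,y} p(x,y) log p(x,y).

Summing over all non-zero entries:
H(X,Y) = -[3/20·log_e(3/20) + 3/20·log_e(3/20) + 7/20·log_e(7/20) + 3/20·log_e(3/20) + 1/20·log_e(1/20) + 3/20·log_e(3/20)]
H(X,Y) = 1.6555 nats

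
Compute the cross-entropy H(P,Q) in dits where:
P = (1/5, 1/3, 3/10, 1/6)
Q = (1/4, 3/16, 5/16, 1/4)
0.6146 dits

Cross-entropy: H(P,Q) = -Σ p(x) log q(x)

Alternatively: H(P,Q) = H(P) + D_KL(P||Q)
H(P) = 0.5854 dits
D_KL(P||Q) = 0.0292 dits

H(P,Q) = 0.5854 + 0.0292 = 0.6146 dits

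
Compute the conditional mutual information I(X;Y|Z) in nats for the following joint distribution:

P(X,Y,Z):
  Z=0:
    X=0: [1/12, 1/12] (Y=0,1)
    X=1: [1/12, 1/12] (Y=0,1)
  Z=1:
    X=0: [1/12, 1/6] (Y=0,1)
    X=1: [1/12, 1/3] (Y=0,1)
0.0073 nats

Conditional mutual information: I(X;Y|Z) = H(X|Z) + H(Y|Z) - H(X,Y|Z)

H(Z) = 0.6365
H(X,Z) = 1.3086 → H(X|Z) = 0.6721
H(Y,Z) = 1.2425 → H(Y|Z) = 0.6059
H(X,Y,Z) = 1.9073 → H(X,Y|Z) = 1.2708

I(X;Y|Z) = 0.6721 + 0.6059 - 1.2708 = 0.0073 nats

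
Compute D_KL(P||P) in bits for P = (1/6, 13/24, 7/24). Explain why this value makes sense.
0.0000 bits

KL divergence satisfies the Gibbs inequality: D_KL(P||Q) ≥ 0 for all distributions P, Q.

D_KL(P||Q) = Σ p(x) log(p(x)/q(x))
Each term is p(x) × log_2(p(x)/p(x)) = p(x) × log_2(1) = 0, so the sum is 0.
D_KL(P||Q) = 0.0000 bits

When P = Q, the KL divergence is exactly 0, as there is no 'divergence' between identical distributions.

This non-negativity is a fundamental property: relative entropy cannot be negative because it measures how different Q is from P.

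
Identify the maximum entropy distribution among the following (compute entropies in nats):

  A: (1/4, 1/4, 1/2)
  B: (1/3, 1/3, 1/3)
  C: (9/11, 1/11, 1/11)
B

For a discrete distribution over n outcomes, entropy is maximized by the uniform distribution.

Computing entropies:
H(A) = 1.0397 nats
H(B) = 1.0986 nats
H(C) = 0.6002 nats

The uniform distribution (where all probabilities equal 1/3) achieves the maximum entropy of log_e(3) = 1.0986 nats.

Distribution B has the highest entropy.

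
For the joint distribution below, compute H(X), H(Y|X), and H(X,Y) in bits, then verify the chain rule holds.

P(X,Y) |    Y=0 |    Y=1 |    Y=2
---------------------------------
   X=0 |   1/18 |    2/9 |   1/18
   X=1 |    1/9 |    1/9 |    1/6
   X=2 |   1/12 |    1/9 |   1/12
H(X,Y) = 3.0305, H(X) = 1.5715, H(Y|X) = 1.4590 (all in bits)

Chain rule: H(X,Y) = H(X) + H(Y|X)

Left side — joint entropy directly:
H(X,Y) = -Σ p(x,y) log p(x,y) = 3.0305 bits

Right side — compute H(Y|X) from the conditional distributions:
P(X) = (1/3, 7/18, 5/18), so H(X) = 1.5715 bits
H(Y|X) = Σ_x P(X=x) · H(Y|X=x):
  P(Y|X=0) = (1/6, 2/3, 1/6), H(Y|X=0) = 1.2516, weight P(X=0) = 1/3
  P(Y|X=1) = (2/7, 2/7, 3/7), H(Y|X=1) = 1.5567, weight P(X=1) = 7/18
  P(Y|X=2) = (3/10, 2/5, 3/10), H(Y|X=2) = 1.5710, weight P(X=2) = 5/18
H(Y|X) = 1.4590 bits

H(X) + H(Y|X) = 1.5715 + 1.4590 = 3.0305 bits

Both sides equal 3.0305 bits. ✓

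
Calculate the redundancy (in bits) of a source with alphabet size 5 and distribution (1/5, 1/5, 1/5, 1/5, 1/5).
0.0000 bits

Redundancy measures how far a source is from maximum entropy:
R = H_max - H(X)

Maximum entropy for 5 symbols: H_max = log_2(5) = 2.3219 bits
Actual entropy: H(X) = 2.3219 bits
Redundancy: R = 2.3219 - 2.3219 = 0.0000 bits

This redundancy represents potential for compression: the source could be compressed by 0.0000 bits per symbol.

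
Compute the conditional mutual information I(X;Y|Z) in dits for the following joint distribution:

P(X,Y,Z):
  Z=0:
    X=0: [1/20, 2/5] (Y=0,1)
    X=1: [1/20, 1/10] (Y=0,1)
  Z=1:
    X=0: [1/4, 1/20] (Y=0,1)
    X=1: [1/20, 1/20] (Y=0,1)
0.0166 dits

Conditional mutual information: I(X;Y|Z) = H(X|Z) + H(Y|Z) - H(X,Y|Z)

H(Z) = 0.2923
H(X,Z) = 0.5365 → H(X|Z) = 0.2442
H(Y,Z) = 0.5074 → H(Y|Z) = 0.2151
H(X,Y,Z) = 0.7349 → H(X,Y|Z) = 0.4427

I(X;Y|Z) = 0.2442 + 0.2151 - 0.4427 = 0.0166 dits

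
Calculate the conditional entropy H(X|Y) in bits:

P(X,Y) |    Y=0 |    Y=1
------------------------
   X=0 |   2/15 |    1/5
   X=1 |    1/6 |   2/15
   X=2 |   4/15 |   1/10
1.5239 bits

Using the chain rule: H(X|Y) = H(X,Y) - H(Y)

First, compute H(X,Y) = 2.5111 bits

Marginal P(Y) = (17/30, 13/30)
H(Y) = 0.9871 bits

H(X|Y) = H(X,Y) - H(Y) = 2.5111 - 0.9871 = 1.5239 bits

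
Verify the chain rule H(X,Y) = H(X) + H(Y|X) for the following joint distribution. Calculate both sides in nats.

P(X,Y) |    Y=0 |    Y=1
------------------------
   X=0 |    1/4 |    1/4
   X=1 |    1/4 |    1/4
H(X,Y) = 1.3863, H(X) = 0.6931, H(Y|X) = 0.6931 (all in nats)

Chain rule: H(X,Y) = H(X) + H(Y|X)

Left side — joint entropy directly:
H(X,Y) = -Σ p(x,y) log p(x,y) = 1.3863 nats

Right side — compute H(Y|X) from the conditional distributions:
P(X) = (1/2, 1/2), so H(X) = 0.6931 nats
H(Y|X) = Σ_x P(X=x) · H(Y|X=x):
  P(Y|X=0) = (1/2, 1/2), H(Y|X=0) = 0.6931, weight P(X=0) = 1/2
  P(Y|X=1) = (1/2, 1/2), H(Y|X=1) = 0.6931, weight P(X=1) = 1/2
H(Y|X) = 0.6931 nats

H(X) + H(Y|X) = 0.6931 + 0.6931 = 1.3863 nats

Both sides equal 1.3863 nats. ✓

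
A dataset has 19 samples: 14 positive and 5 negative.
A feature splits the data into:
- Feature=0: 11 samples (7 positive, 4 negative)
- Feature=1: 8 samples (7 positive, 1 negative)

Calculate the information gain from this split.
0.0551 bits

Information Gain = H(Y) - H(Y|Feature)

Before split:
P(positive) = 14/19 = 0.7368
H(Y) = 0.8315 bits

After split:
Feature=0: H = 0.9457 bits (weight = 11/19)
Feature=1: H = 0.5436 bits (weight = 8/19)
H(Y|Feature) = (11/19)×0.9457 + (8/19)×0.5436 = 0.7764 bits

Information Gain = 0.8315 - 0.7764 = 0.0551 bits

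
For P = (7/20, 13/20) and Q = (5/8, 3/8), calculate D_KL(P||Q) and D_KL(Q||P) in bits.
D_KL(P||Q) = 0.2230, D_KL(Q||P) = 0.2252

KL divergence is not symmetric: D_KL(P||Q) ≠ D_KL(Q||P) in general.

D_KL(P||Q) = 0.2230 bits
D_KL(Q||P) = 0.2252 bits

No, they are not equal!

This asymmetry is why KL divergence is not a true distance metric.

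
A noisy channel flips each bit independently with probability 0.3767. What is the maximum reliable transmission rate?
0.0443 bits

For a binary symmetric channel (BSC) with error probability p:
Capacity C = 1 - H(p) bits per symbol

where H(p) = -p log₂(p) - (1-p) log₂(1-p) is the binary entropy function.

H(0.3767) = 0.9557 bits
C = 1 - 0.9557 = 0.0443 bits per symbol

This means we can reliably transmit up to 0.0443 bits of information per channel use.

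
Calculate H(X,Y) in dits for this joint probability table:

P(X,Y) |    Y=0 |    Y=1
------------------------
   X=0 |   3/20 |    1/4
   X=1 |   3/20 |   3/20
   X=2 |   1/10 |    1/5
0.7611 dits

Joint entropy is H(X,Y) = -Σ_{x,y} p(x,y) log p(x,y).

Summing over all non-zero entries:
H(X,Y) = -[3/20·log_10(3/20) + 1/4·log_10(1/4) + 3/20·log_10(3/20) + 3/20·log_10(3/20) + 1/10·log_10(1/10) + 1/5·log_10(1/5)]
H(X,Y) = 0.7611 dits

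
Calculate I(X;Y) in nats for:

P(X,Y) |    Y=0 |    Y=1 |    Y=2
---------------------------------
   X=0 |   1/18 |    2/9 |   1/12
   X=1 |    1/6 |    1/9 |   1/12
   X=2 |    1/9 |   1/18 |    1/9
0.0802 nats

Mutual information: I(X;Y) = H(X) + H(Y) - H(X,Y)

Marginals:
P(X) = (13/36, 13/36, 5/18), H(X) = 1.0914 nats
P(Y) = (1/3, 7/18, 5/18), H(Y) = 1.0893 nats

Joint entropy: H(X,Y) = 2.1006 nats

I(X;Y) = 1.0914 + 1.0893 - 2.1006 = 0.0802 nats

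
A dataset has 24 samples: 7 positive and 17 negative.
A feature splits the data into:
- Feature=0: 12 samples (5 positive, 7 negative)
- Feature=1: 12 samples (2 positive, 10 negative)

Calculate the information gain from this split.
0.0559 bits

Information Gain = H(Y) - H(Y|Feature)

Before split:
P(positive) = 7/24 = 0.2917
H(Y) = 0.8709 bits

After split:
Feature=0: H = 0.9799 bits (weight = 12/24)
Feature=1: H = 0.6500 bits (weight = 12/24)
H(Y|Feature) = (12/24)×0.9799 + (12/24)×0.6500 = 0.8149 bits

Information Gain = 0.8709 - 0.8149 = 0.0559 bits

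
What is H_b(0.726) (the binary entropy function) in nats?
0.5872 nats

The binary entropy function is:
H(p) = -p log(p) - (1-p) log(1-p)

H(0.726) = -0.726 × log_e(0.726) - 0.274 × log_e(0.274)
H(0.726) = 0.5872 nats

Note: Binary entropy is maximized at p=0.5 (H=1 bit) and minimized at p=0 or p=1 (H=0).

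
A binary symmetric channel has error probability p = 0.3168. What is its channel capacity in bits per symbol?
0.0991 bits

For a binary symmetric channel (BSC) with error probability p:
Capacity C = 1 - H(p) bits per symbol

where H(p) = -p log₂(p) - (1-p) log₂(1-p) is the binary entropy function.

H(0.3168) = 0.9009 bits
C = 1 - 0.9009 = 0.0991 bits per symbol

This means we can reliably transmit up to 0.0991 bits of information per channel use.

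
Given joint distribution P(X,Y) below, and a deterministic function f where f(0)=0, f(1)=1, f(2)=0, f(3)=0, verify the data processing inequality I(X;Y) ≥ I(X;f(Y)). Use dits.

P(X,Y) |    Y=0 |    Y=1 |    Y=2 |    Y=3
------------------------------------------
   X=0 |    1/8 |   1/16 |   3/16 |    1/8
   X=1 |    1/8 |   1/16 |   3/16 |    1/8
I(X;Y) = 0.0000, I(X;f(Y)) = 0.0000, inequality holds: 0.0000 ≥ 0.0000

Data Processing Inequality: For any Markov chain X → Y → Z, we have I(X;Y) ≥ I(X;Z).

Here Z = f(Y) is a deterministic function of Y, forming X → Y → Z.

Original I(X;Y) = 0.0000 dits

After applying f:
P(X,Z) where Z=f(Y):
- P(X,Z=0) = P(X,Y=0) + P(X,Y=2) + P(X,Y=3)
- P(X,Z=1) = P(X,Y=1)

I(X;Z) = I(X;f(Y)) = 0.0000 dits

Verification: 0.0000 ≥ 0.0000 ✓

Information cannot be created by processing; the function f can only lose information about X.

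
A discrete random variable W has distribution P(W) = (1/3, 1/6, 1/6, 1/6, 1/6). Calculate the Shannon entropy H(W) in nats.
1.5607 nats

Shannon entropy is H(X) = -Σ p(x) log p(x).

For P = (1/3, 1/6, 1/6, 1/6, 1/6):
H = -1/3 × log_e(1/3) -1/6 × log_e(1/6) -1/6 × log_e(1/6) -1/6 × log_e(1/6) -1/6 × log_e(1/6)
H = 1.5607 nats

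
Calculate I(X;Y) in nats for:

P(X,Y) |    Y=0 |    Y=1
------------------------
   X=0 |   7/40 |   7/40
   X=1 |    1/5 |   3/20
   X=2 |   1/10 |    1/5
0.0193 nats

Mutual information: I(X;Y) = H(X) + H(Y) - H(X,Y)

Marginals:
P(X) = (7/20, 7/20, 3/10), H(X) = 1.0961 nats
P(Y) = (19/40, 21/40), H(Y) = 0.6919 nats

Joint entropy: H(X,Y) = 1.7686 nats

I(X;Y) = 1.0961 + 0.6919 - 1.7686 = 0.0193 nats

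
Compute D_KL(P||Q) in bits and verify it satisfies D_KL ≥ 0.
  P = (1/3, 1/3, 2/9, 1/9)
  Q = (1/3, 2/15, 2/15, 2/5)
0.3991 bits

KL divergence satisfies the Gibbs inequality: D_KL(P||Q) ≥ 0 for all distributions P, Q.

D_KL(P||Q) = Σ p(x) log(p(x)/q(x))
Term by term:
  x=0: 1/3 × log_2[(1/3)/(1/3)] = 0.0000
  x=1: 1/3 × log_2[(1/3)/(2/15)] = 0.4406
  x=2: 2/9 × log_2[(2/9)/(2/15)] = 0.1638
  x=3: 1/9 × log_2[(1/9)/(2/5)] = -0.2053
D_KL(P||Q) = 0.3991 bits

D_KL(P||Q) = 0.3991 ≥ 0 ✓

This non-negativity is a fundamental property: relative entropy cannot be negative because it measures how different Q is from P.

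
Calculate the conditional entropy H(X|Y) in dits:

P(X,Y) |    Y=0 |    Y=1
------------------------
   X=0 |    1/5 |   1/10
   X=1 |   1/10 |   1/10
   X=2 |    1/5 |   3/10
0.4354 dits

Using the chain rule: H(X|Y) = H(X,Y) - H(Y)

First, compute H(X,Y) = 0.7365 dits

Marginal P(Y) = (1/2, 1/2)
H(Y) = 0.3010 dits

H(X|Y) = H(X,Y) - H(Y) = 0.7365 - 0.3010 = 0.4354 dits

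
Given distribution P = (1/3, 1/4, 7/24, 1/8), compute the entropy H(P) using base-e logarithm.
1.3321 nats

Shannon entropy is H(X) = -Σ p(x) log p(x).

For P = (1/3, 1/4, 7/24, 1/8):
H = -1/3 × log_e(1/3) -1/4 × log_e(1/4) -7/24 × log_e(7/24) -1/8 × log_e(1/8)
H = 1.3321 nats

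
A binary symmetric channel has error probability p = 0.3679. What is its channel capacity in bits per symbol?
0.0510 bits

For a binary symmetric channel (BSC) with error probability p:
Capacity C = 1 - H(p) bits per symbol

where H(p) = -p log₂(p) - (1-p) log₂(1-p) is the binary entropy function.

H(0.3679) = 0.9490 bits
C = 1 - 0.9490 = 0.0510 bits per symbol

This means we can reliably transmit up to 0.0510 bits of information per channel use.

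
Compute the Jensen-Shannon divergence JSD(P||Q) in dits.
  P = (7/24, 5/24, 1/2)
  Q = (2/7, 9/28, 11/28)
0.0040 dits

Jensen-Shannon divergence is:
JSD(P||Q) = 0.5 × D_KL(P||M) + 0.5 × D_KL(Q||M)
where M = 0.5 × (P + Q) is the mixture distribution.

M = 0.5 × (7/24, 5/24, 1/2) + 0.5 × (2/7, 9/28, 11/28) = (0.28869, 0.264881, 0.446429)

D_KL(P||M) = 0.0042 dits
D_KL(Q||M) = 0.0039 dits

JSD(P||Q) = 0.5 × 0.0042 + 0.5 × 0.0039 = 0.0040 dits

Unlike KL divergence, JSD is symmetric and bounded: 0 ≤ JSD ≤ log(2).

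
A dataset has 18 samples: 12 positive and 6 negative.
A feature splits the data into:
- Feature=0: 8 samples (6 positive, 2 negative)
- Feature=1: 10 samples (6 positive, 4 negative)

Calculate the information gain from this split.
0.0183 bits

Information Gain = H(Y) - H(Y|Feature)

Before split:
P(positive) = 12/18 = 0.6667
H(Y) = 0.9183 bits

After split:
Feature=0: H = 0.8113 bits (weight = 8/18)
Feature=1: H = 0.9710 bits (weight = 10/18)
H(Y|Feature) = (8/18)×0.8113 + (10/18)×0.9710 = 0.9000 bits

Information Gain = 0.9183 - 0.9000 = 0.0183 bits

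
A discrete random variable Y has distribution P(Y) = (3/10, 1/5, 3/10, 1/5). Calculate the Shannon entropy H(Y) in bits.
1.9710 bits

Shannon entropy is H(X) = -Σ p(x) log p(x).

For P = (3/10, 1/5, 3/10, 1/5):
H = -3/10 × log_2(3/10) -1/5 × log_2(1/5) -3/10 × log_2(3/10) -1/5 × log_2(1/5)
H = 1.9710 bits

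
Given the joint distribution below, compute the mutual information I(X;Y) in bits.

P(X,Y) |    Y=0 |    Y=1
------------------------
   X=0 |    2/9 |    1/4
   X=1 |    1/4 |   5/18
0.0000 bits

Mutual information: I(X;Y) = H(X) + H(Y) - H(X,Y)

Marginals:
P(X) = (17/36, 19/36), H(X) = 0.9978 bits
P(Y) = (17/36, 19/36), H(Y) = 0.9978 bits

Joint entropy: H(X,Y) = 1.9955 bits

I(X;Y) = 0.9978 + 0.9978 - 1.9955 = 0.0000 bits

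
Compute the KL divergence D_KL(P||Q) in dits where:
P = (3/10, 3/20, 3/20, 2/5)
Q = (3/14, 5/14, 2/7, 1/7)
0.1242 dits

KL divergence: D_KL(P||Q) = Σ p(x) log(p(x)/q(x))

Computing term by term:
  x=0: 3/10 × log_10[(3/10)/(3/14)] = 3/10 × 0.1461 = 0.0438
  x=1: 3/20 × log_10[(3/20)/(5/14)] = 3/20 × -0.3768 = -0.0565
  x=2: 3/20 × log_10[(3/20)/(2/7)] = 3/20 × -0.2798 = -0.0420
  x=3: 2/5 × log_10[(2/5)/(1/7)] = 2/5 × 0.4472 = 0.1789

D_KL(P||Q) = 0.1242 dits

Note: KL divergence is always non-negative and equals 0 iff P = Q.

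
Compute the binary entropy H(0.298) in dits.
0.2646 dits

The binary entropy function is:
H(p) = -p log(p) - (1-p) log(1-p)

H(0.298) = -0.298 × log_10(0.298) - 0.702 × log_10(0.702)
H(0.298) = 0.2646 dits

Note: Binary entropy is maximized at p=0.5 (H=1 bit) and minimized at p=0 or p=1 (H=0).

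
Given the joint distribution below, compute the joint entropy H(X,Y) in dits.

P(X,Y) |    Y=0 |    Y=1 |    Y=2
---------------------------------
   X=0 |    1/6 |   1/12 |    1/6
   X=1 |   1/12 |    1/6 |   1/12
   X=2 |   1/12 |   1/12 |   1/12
0.9287 dits

Joint entropy is H(X,Y) = -Σ_{x,y} p(x,y) log p(x,y).

Summing over all non-zero entries:
H(X,Y) = -[1/6·log_10(1/6) + 1/12·log_10(1/12) + 1/6·log_10(1/6) + 1/12·log_10(1/12) + 1/6·log_10(1/6) + 1/12·log_10(1/12) + 1/12·log_10(1/12) + 1/12·log_10(1/12) + 1/12·log_10(1/12)]
H(X,Y) = 0.9287 dits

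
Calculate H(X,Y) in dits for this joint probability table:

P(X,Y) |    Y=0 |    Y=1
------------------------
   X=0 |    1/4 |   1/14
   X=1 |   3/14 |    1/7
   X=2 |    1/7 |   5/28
0.7508 dits

Joint entropy is H(X,Y) = -Σ_{x,y} p(x,y) log p(x,y).

Summing over all non-zero entries:
H(X,Y) = -[1/4·log_10(1/4) + 1/14·log_10(1/14) + 3/14·log_10(3/14) + 1/7·log_10(1/7) + 1/7·log_10(1/7) + 5/28·log_10(5/28)]
H(X,Y) = 0.7508 dits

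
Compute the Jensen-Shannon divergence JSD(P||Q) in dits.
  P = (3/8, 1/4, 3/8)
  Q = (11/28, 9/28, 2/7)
0.0023 dits

Jensen-Shannon divergence is:
JSD(P||Q) = 0.5 × D_KL(P||M) + 0.5 × D_KL(Q||M)
where M = 0.5 × (P + Q) is the mixture distribution.

M = 0.5 × (3/8, 1/4, 3/8) + 0.5 × (11/28, 9/28, 2/7) = (0.383929, 2/7, 0.330357)

D_KL(P||M) = 0.0023 dits
D_KL(Q||M) = 0.0023 dits

JSD(P||Q) = 0.5 × 0.0023 + 0.5 × 0.0023 = 0.0023 dits

Unlike KL divergence, JSD is symmetric and bounded: 0 ≤ JSD ≤ log(2).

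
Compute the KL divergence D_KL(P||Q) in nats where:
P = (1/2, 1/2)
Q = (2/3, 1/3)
0.0589 nats

KL divergence: D_KL(P||Q) = Σ p(x) log(p(x)/q(x))

Computing term by term:
  x=0: 1/2 × log_e[(1/2)/(2/3)] = 1/2 × -0.2877 = -0.1438
  x=1: 1/2 × log_e[(1/2)/(1/3)] = 1/2 × 0.4055 = 0.2027

D_KL(P||Q) = 0.0589 nats

Note: KL divergence is always non-negative and equals 0 iff P = Q.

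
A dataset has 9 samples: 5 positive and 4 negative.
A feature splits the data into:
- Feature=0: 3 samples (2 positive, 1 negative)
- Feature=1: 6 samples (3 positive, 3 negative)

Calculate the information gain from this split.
0.0183 bits

Information Gain = H(Y) - H(Y|Feature)

Before split:
P(positive) = 5/9 = 0.5556
H(Y) = 0.9911 bits

After split:
Feature=0: H = 0.9183 bits (weight = 3/9)
Feature=1: H = 1.0000 bits (weight = 6/9)
H(Y|Feature) = (3/9)×0.9183 + (6/9)×1.0000 = 0.9728 bits

Information Gain = 0.9911 - 0.9728 = 0.0183 bits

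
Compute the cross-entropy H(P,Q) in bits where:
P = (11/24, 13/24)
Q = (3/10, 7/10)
1.0748 bits

Cross-entropy: H(P,Q) = -Σ p(x) log q(x)

Alternatively: H(P,Q) = H(P) + D_KL(P||Q)
H(P) = 0.9950 bits
D_KL(P||Q) = 0.0799 bits

H(P,Q) = 0.9950 + 0.0799 = 1.0748 bits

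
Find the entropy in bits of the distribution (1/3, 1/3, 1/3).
1.5850 bits

Shannon entropy is H(X) = -Σ p(x) log p(x).

For P = (1/3, 1/3, 1/3):
H = -1/3 × log_2(1/3) -1/3 × log_2(1/3) -1/3 × log_2(1/3)
H = 1.5850 bits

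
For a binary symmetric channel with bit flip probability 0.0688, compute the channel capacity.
0.6386 bits

For a binary symmetric channel (BSC) with error probability p:
Capacity C = 1 - H(p) bits per symbol

where H(p) = -p log₂(p) - (1-p) log₂(1-p) is the binary entropy function.

H(0.0688) = 0.3614 bits
C = 1 - 0.3614 = 0.6386 bits per symbol

This means we can reliably transmit up to 0.6386 bits of information per channel use.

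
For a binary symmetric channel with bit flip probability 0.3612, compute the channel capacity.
0.0563 bits

For a binary symmetric channel (BSC) with error probability p:
Capacity C = 1 - H(p) bits per symbol

where H(p) = -p log₂(p) - (1-p) log₂(1-p) is the binary entropy function.

H(0.3612) = 0.9437 bits
C = 1 - 0.9437 = 0.0563 bits per symbol

This means we can reliably transmit up to 0.0563 bits of information per channel use.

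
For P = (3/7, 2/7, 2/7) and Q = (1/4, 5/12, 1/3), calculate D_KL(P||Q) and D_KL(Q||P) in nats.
D_KL(P||Q) = 0.0792, D_KL(Q||P) = 0.0738

KL divergence is not symmetric: D_KL(P||Q) ≠ D_KL(Q||P) in general.

D_KL(P||Q) = 0.0792 nats
D_KL(Q||P) = 0.0738 nats

No, they are not equal!

This asymmetry is why KL divergence is not a true distance metric.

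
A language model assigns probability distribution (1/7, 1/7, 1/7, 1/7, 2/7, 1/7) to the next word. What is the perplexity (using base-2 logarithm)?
5.7423

Perplexity is 2^H (or exp(H) for natural log).

First, H = -Σ p log p = 2.5216 bits
Perplexity = 2^2.5216 = 5.7423

Interpretation: The model's uncertainty is equivalent to choosing uniformly among 5.7 options.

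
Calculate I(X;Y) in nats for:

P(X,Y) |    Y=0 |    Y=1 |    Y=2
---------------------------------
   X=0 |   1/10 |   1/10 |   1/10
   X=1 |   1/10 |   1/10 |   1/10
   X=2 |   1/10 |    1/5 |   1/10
0.0138 nats

Mutual information: I(X;Y) = H(X) + H(Y) - H(X,Y)

Marginals:
P(X) = (3/10, 3/10, 2/5), H(X) = 1.0889 nats
P(Y) = (3/10, 2/5, 3/10), H(Y) = 1.0889 nats

Joint entropy: H(X,Y) = 2.1640 nats

I(X;Y) = 1.0889 + 1.0889 - 2.1640 = 0.0138 nats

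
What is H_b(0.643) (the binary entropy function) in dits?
0.2830 dits

The binary entropy function is:
H(p) = -p log(p) - (1-p) log(1-p)

H(0.643) = -0.643 × log_10(0.643) - 0.357 × log_10(0.357)
H(0.643) = 0.2830 dits

Note: Binary entropy is maximized at p=0.5 (H=1 bit) and minimized at p=0 or p=1 (H=0).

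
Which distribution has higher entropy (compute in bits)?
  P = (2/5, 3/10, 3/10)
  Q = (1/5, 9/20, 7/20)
P

Computing entropies in bits:
H(P) = 1.5710
H(Q) = 1.5129

Distribution P has higher entropy.

Intuition: The distribution closer to uniform (more spread out) has higher entropy.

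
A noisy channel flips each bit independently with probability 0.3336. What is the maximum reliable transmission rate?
0.0814 bits

For a binary symmetric channel (BSC) with error probability p:
Capacity C = 1 - H(p) bits per symbol

where H(p) = -p log₂(p) - (1-p) log₂(1-p) is the binary entropy function.

H(0.3336) = 0.9186 bits
C = 1 - 0.9186 = 0.0814 bits per symbol

This means we can reliably transmit up to 0.0814 bits of information per channel use.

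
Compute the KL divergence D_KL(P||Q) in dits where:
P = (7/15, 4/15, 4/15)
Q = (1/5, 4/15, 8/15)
0.0914 dits

KL divergence: D_KL(P||Q) = Σ p(x) log(p(x)/q(x))

Computing term by term:
  x=0: 7/15 × log_10[(7/15)/(1/5)] = 7/15 × 0.3680 = 0.1717
  x=1: 4/15 × log_10[(4/15)/(4/15)] = 4/15 × 0.0000 = 0.0000
  x=2: 4/15 × log_10[(4/15)/(8/15)] = 4/15 × -0.3010 = -0.0803

D_KL(P||Q) = 0.0914 dits

Note: KL divergence is always non-negative and equals 0 iff P = Q.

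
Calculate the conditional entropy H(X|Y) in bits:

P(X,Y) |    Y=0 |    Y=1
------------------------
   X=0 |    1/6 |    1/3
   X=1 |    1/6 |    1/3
1.0000 bits

Using the chain rule: H(X|Y) = H(X,Y) - H(Y)

First, compute H(X,Y) = 1.9183 bits

Marginal P(Y) = (1/3, 2/3)
H(Y) = 0.9183 bits

H(X|Y) = H(X,Y) - H(Y) = 1.9183 - 0.9183 = 1.0000 bits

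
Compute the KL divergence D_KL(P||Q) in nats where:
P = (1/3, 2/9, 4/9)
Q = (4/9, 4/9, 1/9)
0.3662 nats

KL divergence: D_KL(P||Q) = Σ p(x) log(p(x)/q(x))

Computing term by term:
  x=0: 1/3 × log_e[(1/3)/(4/9)] = 1/3 × -0.2877 = -0.0959
  x=1: 2/9 × log_e[(2/9)/(4/9)] = 2/9 × -0.6931 = -0.1540
  x=2: 4/9 × log_e[(4/9)/(1/9)] = 4/9 × 1.3863 = 0.6161

D_KL(P||Q) = 0.3662 nats

Note: KL divergence is always non-negative and equals 0 iff P = Q.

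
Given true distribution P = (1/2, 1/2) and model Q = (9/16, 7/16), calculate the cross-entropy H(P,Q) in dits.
0.3044 dits

Cross-entropy: H(P,Q) = -Σ p(x) log q(x)

Alternatively: H(P,Q) = H(P) + D_KL(P||Q)
H(P) = 0.3010 dits
D_KL(P||Q) = 0.0034 dits

H(P,Q) = 0.3010 + 0.0034 = 0.3044 dits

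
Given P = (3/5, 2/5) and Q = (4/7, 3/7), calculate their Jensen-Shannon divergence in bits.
0.0006 bits

Jensen-Shannon divergence is:
JSD(P||Q) = 0.5 × D_KL(P||M) + 0.5 × D_KL(Q||M)
where M = 0.5 × (P + Q) is the mixture distribution.

M = 0.5 × (3/5, 2/5) + 0.5 × (4/7, 3/7) = (0.585714, 0.414286)

D_KL(P||M) = 0.0006 bits
D_KL(Q||M) = 0.0006 bits

JSD(P||Q) = 0.5 × 0.0006 + 0.5 × 0.0006 = 0.0006 bits

Unlike KL divergence, JSD is symmetric and bounded: 0 ≤ JSD ≤ log(2).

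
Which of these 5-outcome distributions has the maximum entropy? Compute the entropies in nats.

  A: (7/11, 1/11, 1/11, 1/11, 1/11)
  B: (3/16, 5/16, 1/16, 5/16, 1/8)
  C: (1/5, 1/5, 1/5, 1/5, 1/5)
C

For a discrete distribution over n outcomes, entropy is maximized by the uniform distribution.

Computing entropies:
H(A) = 1.1596 nats
H(B) = 1.4741 nats
H(C) = 1.6094 nats

The uniform distribution (where all probabilities equal 1/5) achieves the maximum entropy of log_e(5) = 1.6094 nats.

Distribution C has the highest entropy.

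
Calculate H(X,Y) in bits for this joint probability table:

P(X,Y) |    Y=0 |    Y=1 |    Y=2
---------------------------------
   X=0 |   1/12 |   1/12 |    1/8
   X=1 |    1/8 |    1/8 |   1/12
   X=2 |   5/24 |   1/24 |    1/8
3.0587 bits

Joint entropy is H(X,Y) = -Σ_{x,y} p(x,y) log p(x,y).

Summing over all non-zero entries:
H(X,Y) = -[1/12·log_2(1/12) + 1/12·log_2(1/12) + 1/8·log_2(1/8) + 1/8·log_2(1/8) + 1/8·log_2(1/8) + 1/12·log_2(1/12) + 5/24·log_2(5/24) + 1/24·log_2(1/24) + 1/8·log_2(1/8)]
H(X,Y) = 3.0587 bits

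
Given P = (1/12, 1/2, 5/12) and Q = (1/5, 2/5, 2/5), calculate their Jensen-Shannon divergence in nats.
0.0152 nats

Jensen-Shannon divergence is:
JSD(P||Q) = 0.5 × D_KL(P||M) + 0.5 × D_KL(Q||M)
where M = 0.5 × (P + Q) is the mixture distribution.

M = 0.5 × (1/12, 1/2, 5/12) + 0.5 × (1/5, 2/5, 2/5) = (0.141667, 9/20, 0.408333)

D_KL(P||M) = 0.0169 nats
D_KL(Q||M) = 0.0136 nats

JSD(P||Q) = 0.5 × 0.0169 + 0.5 × 0.0136 = 0.0152 nats

Unlike KL divergence, JSD is symmetric and bounded: 0 ≤ JSD ≤ log(2).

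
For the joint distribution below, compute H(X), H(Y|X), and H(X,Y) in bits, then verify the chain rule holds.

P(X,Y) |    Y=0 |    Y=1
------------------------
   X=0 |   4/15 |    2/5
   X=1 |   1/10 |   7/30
H(X,Y) = 1.8594, H(X) = 0.9183, H(Y|X) = 0.9411 (all in bits)

Chain rule: H(X,Y) = H(X) + H(Y|X)

Left side — joint entropy directly:
H(X,Y) = -Σ p(x,y) log p(x,y) = 1.8594 bits

Right side — compute H(Y|X) from the conditional distributions:
P(X) = (2/3, 1/3), so H(X) = 0.9183 bits
H(Y|X) = Σ_x P(X=x) · H(Y|X=x):
  P(Y|X=0) = (2/5, 3/5), H(Y|X=0) = 0.9710, weight P(X=0) = 2/3
  P(Y|X=1) = (3/10, 7/10), H(Y|X=1) = 0.8813, weight P(X=1) = 1/3
H(Y|X) = 0.9411 bits

H(X) + H(Y|X) = 0.9183 + 0.9411 = 1.8594 bits

Both sides equal 1.8594 bits. ✓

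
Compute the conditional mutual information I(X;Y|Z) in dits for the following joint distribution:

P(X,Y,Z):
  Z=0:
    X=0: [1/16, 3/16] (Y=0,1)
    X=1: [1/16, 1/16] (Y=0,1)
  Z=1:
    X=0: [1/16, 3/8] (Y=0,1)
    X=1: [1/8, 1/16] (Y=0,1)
0.0410 dits

Conditional mutual information: I(X;Y|Z) = H(X|Z) + H(Y|Z) - H(X,Y|Z)

H(Z) = 0.2873
H(X,Z) = 0.5568 → H(X|Z) = 0.2695
H(Y,Z) = 0.5568 → H(Y|Z) = 0.2695
H(X,Y,Z) = 0.7852 → H(X,Y|Z) = 0.4979

I(X;Y|Z) = 0.2695 + 0.2695 - 0.4979 = 0.0410 dits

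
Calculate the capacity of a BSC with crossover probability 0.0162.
0.8805 bits

For a binary symmetric channel (BSC) with error probability p:
Capacity C = 1 - H(p) bits per symbol

where H(p) = -p log₂(p) - (1-p) log₂(1-p) is the binary entropy function.

H(0.0162) = 0.1195 bits
C = 1 - 0.1195 = 0.8805 bits per symbol

This means we can reliably transmit up to 0.8805 bits of information per channel use.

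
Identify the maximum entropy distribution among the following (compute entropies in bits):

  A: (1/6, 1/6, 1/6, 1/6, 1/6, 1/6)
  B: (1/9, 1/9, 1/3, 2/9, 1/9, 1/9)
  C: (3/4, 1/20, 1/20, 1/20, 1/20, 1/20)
A

For a discrete distribution over n outcomes, entropy is maximized by the uniform distribution.

Computing entropies:
H(A) = 2.5850 bits
H(B) = 2.4194 bits
H(C) = 1.3918 bits

The uniform distribution (where all probabilities equal 1/6) achieves the maximum entropy of log_2(6) = 2.5850 bits.

Distribution A has the highest entropy.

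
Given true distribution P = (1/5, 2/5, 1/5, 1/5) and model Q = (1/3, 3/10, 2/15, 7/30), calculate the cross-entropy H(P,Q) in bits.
2.0131 bits

Cross-entropy: H(P,Q) = -Σ p(x) log q(x)

Alternatively: H(P,Q) = H(P) + D_KL(P||Q)
H(P) = 1.9219 bits
D_KL(P||Q) = 0.0911 bits

H(P,Q) = 1.9219 + 0.0911 = 2.0131 bits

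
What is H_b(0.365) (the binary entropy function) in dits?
0.2850 dits

The binary entropy function is:
H(p) = -p log(p) - (1-p) log(1-p)

H(0.365) = -0.365 × log_10(0.365) - 0.635 × log_10(0.635)
H(0.365) = 0.2850 dits

Note: Binary entropy is maximized at p=0.5 (H=1 bit) and minimized at p=0 or p=1 (H=0).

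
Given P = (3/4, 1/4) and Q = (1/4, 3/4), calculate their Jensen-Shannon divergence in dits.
0.0568 dits

Jensen-Shannon divergence is:
JSD(P||Q) = 0.5 × D_KL(P||M) + 0.5 × D_KL(Q||M)
where M = 0.5 × (P + Q) is the mixture distribution.

M = 0.5 × (3/4, 1/4) + 0.5 × (1/4, 3/4) = (1/2, 1/2)

D_KL(P||M) = 0.0568 dits
D_KL(Q||M) = 0.0568 dits

JSD(P||Q) = 0.5 × 0.0568 + 0.5 × 0.0568 = 0.0568 dits

Unlike KL divergence, JSD is symmetric and bounded: 0 ≤ JSD ≤ log(2).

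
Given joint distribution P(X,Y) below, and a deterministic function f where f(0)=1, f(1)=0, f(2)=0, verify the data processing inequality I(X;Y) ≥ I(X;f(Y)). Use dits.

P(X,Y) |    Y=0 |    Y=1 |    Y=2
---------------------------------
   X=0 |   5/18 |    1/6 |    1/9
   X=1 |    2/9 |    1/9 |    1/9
I(X;Y) = 0.0011, I(X;f(Y)) = 0.0000, inequality holds: 0.0011 ≥ 0.0000

Data Processing Inequality: For any Markov chain X → Y → Z, we have I(X;Y) ≥ I(X;Z).

Here Z = f(Y) is a deterministic function of Y, forming X → Y → Z.

Original I(X;Y) = 0.0011 dits

After applying f:
P(X,Z) where Z=f(Y):
- P(X,Z=0) = P(X,Y=1) + P(X,Y=2)
- P(X,Z=1) = P(X,Y=0)

I(X;Z) = I(X;f(Y)) = 0.0000 dits

Verification: 0.0011 ≥ 0.0000 ✓

Information cannot be created by processing; the function f can only lose information about X.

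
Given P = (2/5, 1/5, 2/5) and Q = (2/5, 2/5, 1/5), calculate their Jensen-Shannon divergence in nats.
0.0340 nats

Jensen-Shannon divergence is:
JSD(P||Q) = 0.5 × D_KL(P||M) + 0.5 × D_KL(Q||M)
where M = 0.5 × (P + Q) is the mixture distribution.

M = 0.5 × (2/5, 1/5, 2/5) + 0.5 × (2/5, 2/5, 1/5) = (2/5, 3/10, 3/10)

D_KL(P||M) = 0.0340 nats
D_KL(Q||M) = 0.0340 nats

JSD(P||Q) = 0.5 × 0.0340 + 0.5 × 0.0340 = 0.0340 nats

Unlike KL divergence, JSD is symmetric and bounded: 0 ≤ JSD ≤ log(2).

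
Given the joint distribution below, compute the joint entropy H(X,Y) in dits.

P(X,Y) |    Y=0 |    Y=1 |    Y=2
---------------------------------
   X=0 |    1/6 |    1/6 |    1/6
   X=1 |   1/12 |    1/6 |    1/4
0.7592 dits

Joint entropy is H(X,Y) = -Σ_{x,y} p(x,y) log p(x,y).

Summing over all non-zero entries:
H(X,Y) = -[1/6·log_10(1/6) + 1/6·log_10(1/6) + 1/6·log_10(1/6) + 1/12·log_10(1/12) + 1/6·log_10(1/6) + 1/4·log_10(1/4)]
H(X,Y) = 0.7592 dits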